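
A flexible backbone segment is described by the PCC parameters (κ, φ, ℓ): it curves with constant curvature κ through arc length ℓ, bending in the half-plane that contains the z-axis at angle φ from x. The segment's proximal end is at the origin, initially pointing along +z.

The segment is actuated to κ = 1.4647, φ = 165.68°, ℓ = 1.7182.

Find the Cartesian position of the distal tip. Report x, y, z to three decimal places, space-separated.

-1.198 0.306 0.399

θ = κ·ℓ = 1.4647 × 1.7182 = 2.51665 rad
ρ = (1 − cos θ)/κ = (1 − -0.81100)/1.4647 = 1.23643
z = sin θ / κ = 0.58505/1.4647 = 0.39944
x = ρ cos φ = 1.23643 × cos(165.68°) = -1.19801
y = ρ sin φ = 1.23643 × sin(165.68°) = 0.30581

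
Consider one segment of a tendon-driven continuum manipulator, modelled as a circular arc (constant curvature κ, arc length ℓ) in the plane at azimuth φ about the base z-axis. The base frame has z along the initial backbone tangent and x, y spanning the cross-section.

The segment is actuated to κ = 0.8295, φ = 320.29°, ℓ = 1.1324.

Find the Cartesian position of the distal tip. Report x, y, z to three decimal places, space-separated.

0.380 -0.316 0.973

θ = κ·ℓ = 0.8295 × 1.1324 = 0.93933 rad
ρ = (1 − cos θ)/κ = (1 − 0.59033)/0.8295 = 0.49387
z = sin θ / κ = 0.80716/0.8295 = 0.97307
x = ρ cos φ = 0.49387 × cos(320.29°) = 0.37993
y = ρ sin φ = 0.49387 × sin(320.29°) = -0.31554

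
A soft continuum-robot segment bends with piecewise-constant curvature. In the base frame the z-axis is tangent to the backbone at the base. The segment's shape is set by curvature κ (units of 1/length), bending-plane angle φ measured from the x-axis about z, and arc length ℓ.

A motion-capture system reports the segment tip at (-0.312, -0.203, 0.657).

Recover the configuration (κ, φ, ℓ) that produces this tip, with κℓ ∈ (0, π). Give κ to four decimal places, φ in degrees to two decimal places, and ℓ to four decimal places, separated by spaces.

ρ = √(x²+y²) = √(-0.312² + -0.203²) = 0.37223
φ = atan2(y, x) mod 360° = atan2(-0.203, -0.312) = 213.0497°
|p|² = ρ² + z² = 0.37223² + 0.657² = 0.57020
κ = 2ρ / |p|² = 2×0.37223 / 0.57020 = 1.30560
θ = 2·atan2(ρ, z) = 2·atan2(0.37223, 0.657) = 1.03093 rad
ℓ = θ/κ = 1.03093/1.30560 = 0.78962

1.3056 213.05 0.7896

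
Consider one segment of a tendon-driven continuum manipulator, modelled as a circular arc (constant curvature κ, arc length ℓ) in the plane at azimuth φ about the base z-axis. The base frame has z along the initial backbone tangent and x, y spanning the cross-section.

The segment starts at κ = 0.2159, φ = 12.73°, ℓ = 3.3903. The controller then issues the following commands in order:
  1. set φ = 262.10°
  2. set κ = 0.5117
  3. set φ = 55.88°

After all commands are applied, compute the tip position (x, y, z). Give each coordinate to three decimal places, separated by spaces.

1.275 1.882 1.928

initial: κ=0.2159, φ=12.73°, ℓ=3.3903
cmd 1: set φ=262.10° → (κ,φ,ℓ)=(0.2159,262.10°,3.3903) → tip=(-0.1631,-1.1751,3.0956)
cmd 2: set κ=0.5117 → (κ,φ,ℓ)=(0.5117,262.10°,3.3903) → tip=(-0.3125,-2.2518,1.9280)
cmd 3: set φ=55.88° → (κ,φ,ℓ)=(0.5117,55.88°,3.3903) → tip=(1.2752,1.8820,1.9280)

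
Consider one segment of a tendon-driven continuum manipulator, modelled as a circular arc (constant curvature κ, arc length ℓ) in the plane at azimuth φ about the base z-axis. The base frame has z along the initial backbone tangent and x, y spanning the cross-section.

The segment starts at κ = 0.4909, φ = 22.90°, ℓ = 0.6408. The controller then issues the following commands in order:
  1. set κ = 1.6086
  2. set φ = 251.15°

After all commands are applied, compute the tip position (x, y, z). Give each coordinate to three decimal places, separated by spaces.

-0.098 -0.286 0.533

initial: κ=0.4909, φ=22.90°, ℓ=0.6408
cmd 1: set κ=1.6086 → (κ,φ,ℓ)=(1.6086,22.90°,0.6408) → tip=(0.2782,0.1175,0.5332)
cmd 2: set φ=251.15° → (κ,φ,ℓ)=(1.6086,251.15°,0.6408) → tip=(-0.0976,-0.2858,0.5332)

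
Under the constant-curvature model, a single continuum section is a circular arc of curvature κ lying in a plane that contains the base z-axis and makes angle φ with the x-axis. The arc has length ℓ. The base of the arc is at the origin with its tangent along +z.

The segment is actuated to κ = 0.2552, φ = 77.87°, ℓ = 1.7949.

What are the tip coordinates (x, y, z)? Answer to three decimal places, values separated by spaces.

θ = κ·ℓ = 0.2552 × 1.7949 = 0.45806 rad
ρ = (1 − cos θ)/κ = (1 − 0.89691)/0.2552 = 0.40395
z = sin θ / κ = 0.44221/0.2552 = 1.73279
x = ρ cos φ = 0.40395 × cos(77.87°) = 0.08488
y = ρ sin φ = 0.40395 × sin(77.87°) = 0.39493

0.085 0.395 1.733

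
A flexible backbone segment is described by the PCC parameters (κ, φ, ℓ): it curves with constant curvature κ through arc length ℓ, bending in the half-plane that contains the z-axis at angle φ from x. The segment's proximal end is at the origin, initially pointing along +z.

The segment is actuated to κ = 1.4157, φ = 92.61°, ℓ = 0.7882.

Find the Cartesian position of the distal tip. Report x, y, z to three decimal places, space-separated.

θ = κ·ℓ = 1.4157 × 0.7882 = 1.11585 rad
ρ = (1 − cos θ)/κ = (1 − 0.43941)/1.4157 = 0.39598
z = sin θ / κ = 0.89829/1.4157 = 0.63452
x = ρ cos φ = 0.39598 × cos(92.61°) = -0.01803
y = ρ sin φ = 0.39598 × sin(92.61°) = 0.39557

-0.018 0.396 0.635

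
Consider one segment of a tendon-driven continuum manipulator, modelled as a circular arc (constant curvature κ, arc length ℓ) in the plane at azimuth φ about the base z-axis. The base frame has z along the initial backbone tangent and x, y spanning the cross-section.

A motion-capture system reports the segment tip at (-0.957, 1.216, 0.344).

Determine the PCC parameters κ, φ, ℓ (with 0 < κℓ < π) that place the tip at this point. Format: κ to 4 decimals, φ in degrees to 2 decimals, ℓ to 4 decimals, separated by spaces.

ρ = √(x²+y²) = √(-0.957² + 1.216²) = 1.54742
φ = atan2(y, x) mod 360° = atan2(1.216, -0.957) = 128.2030°
|p|² = ρ² + z² = 1.54742² + 0.344² = 2.51284
κ = 2ρ / |p|² = 2×1.54742 / 2.51284 = 1.23161
θ = 2·atan2(ρ, z) = 2·atan2(1.54742, 0.344) = 2.70410 rad
ℓ = θ/κ = 2.70410/1.23161 = 2.19558

1.2316 128.20 2.1956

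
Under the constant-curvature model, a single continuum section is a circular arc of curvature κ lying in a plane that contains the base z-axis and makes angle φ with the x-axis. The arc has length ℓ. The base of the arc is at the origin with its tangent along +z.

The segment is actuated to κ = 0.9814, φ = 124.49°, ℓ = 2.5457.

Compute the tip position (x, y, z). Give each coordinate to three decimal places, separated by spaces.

θ = κ·ℓ = 0.9814 × 2.5457 = 2.49835 rad
ρ = (1 − cos θ)/κ = (1 − -0.80016)/0.9814 = 1.83427
z = sin θ / κ = 0.59979/0.9814 = 0.61116
x = ρ cos φ = 1.83427 × cos(124.49°) = -1.03868
y = ρ sin φ = 1.83427 × sin(124.49°) = 1.51185

-1.039 1.512 0.611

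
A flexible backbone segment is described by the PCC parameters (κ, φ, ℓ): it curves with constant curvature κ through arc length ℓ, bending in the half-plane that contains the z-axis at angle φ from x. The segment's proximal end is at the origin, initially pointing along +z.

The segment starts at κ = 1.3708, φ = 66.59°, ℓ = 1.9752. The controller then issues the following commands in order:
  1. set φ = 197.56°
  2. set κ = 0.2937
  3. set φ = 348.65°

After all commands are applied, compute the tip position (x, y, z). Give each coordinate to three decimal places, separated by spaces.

initial: κ=1.3708, φ=66.59°, ℓ=1.9752
cmd 1: set φ=197.56° → (κ,φ,ℓ)=(1.3708,197.56°,1.9752) → tip=(-1.3265,-0.4198,0.3067)
cmd 2: set κ=0.2937 → (κ,φ,ℓ)=(0.2937,197.56°,1.9752) → tip=(-0.5311,-0.1681,1.8663)
cmd 3: set φ=348.65° → (κ,φ,ℓ)=(0.2937,348.65°,1.9752) → tip=(0.5461,-0.1096,1.8663)

0.546 -0.110 1.866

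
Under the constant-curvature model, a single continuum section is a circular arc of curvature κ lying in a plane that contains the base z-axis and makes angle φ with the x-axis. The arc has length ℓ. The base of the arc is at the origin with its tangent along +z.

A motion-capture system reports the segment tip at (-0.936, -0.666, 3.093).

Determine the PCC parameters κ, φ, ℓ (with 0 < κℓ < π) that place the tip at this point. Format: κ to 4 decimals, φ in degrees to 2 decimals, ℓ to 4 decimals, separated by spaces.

ρ = √(x²+y²) = √(-0.936² + -0.666²) = 1.14876
φ = atan2(y, x) mod 360° = atan2(-0.666, -0.936) = 215.4333°
|p|² = ρ² + z² = 1.14876² + 3.093² = 10.88630
κ = 2ρ / |p|² = 2×1.14876 / 10.88630 = 0.21105
θ = 2·atan2(ρ, z) = 2·atan2(1.14876, 3.093) = 0.71123 rad
ℓ = θ/κ = 0.71123/0.21105 = 3.37002

0.2110 215.43 3.3700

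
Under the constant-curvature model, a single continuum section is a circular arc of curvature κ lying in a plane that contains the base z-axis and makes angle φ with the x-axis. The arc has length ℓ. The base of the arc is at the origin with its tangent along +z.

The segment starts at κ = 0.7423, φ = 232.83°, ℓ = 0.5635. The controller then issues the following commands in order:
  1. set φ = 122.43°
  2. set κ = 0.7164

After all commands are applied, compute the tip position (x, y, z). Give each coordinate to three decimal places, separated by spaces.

-0.060 0.095 0.548

initial: κ=0.7423, φ=232.83°, ℓ=0.5635
cmd 1: set φ=122.43° → (κ,φ,ℓ)=(0.7423,122.43°,0.5635) → tip=(-0.0623,0.0980,0.5472)
cmd 2: set κ=0.7164 → (κ,φ,ℓ)=(0.7164,122.43°,0.5635) → tip=(-0.0602,0.0947,0.5483)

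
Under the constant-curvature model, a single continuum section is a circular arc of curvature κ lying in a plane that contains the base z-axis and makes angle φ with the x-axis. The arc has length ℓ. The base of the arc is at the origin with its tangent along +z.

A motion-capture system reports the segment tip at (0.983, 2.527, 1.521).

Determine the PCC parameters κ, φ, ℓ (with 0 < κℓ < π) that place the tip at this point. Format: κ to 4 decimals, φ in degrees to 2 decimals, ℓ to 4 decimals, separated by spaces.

ρ = √(x²+y²) = √(0.983² + 2.527²) = 2.71146
φ = atan2(y, x) mod 360° = atan2(2.527, 0.983) = 68.7440°
|p|² = ρ² + z² = 2.71146² + 1.521² = 9.66546
κ = 2ρ / |p|² = 2×2.71146 / 9.66546 = 0.56106
θ = 2·atan2(ρ, z) = 2·atan2(2.71146, 1.521) = 2.11917 rad
ℓ = θ/κ = 2.11917/0.56106 = 3.77706

0.5611 68.74 3.7771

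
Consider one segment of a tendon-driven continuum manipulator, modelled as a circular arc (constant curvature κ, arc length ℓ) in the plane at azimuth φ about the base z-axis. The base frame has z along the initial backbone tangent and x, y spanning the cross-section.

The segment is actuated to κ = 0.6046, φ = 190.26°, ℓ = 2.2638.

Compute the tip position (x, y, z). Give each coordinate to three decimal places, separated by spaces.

θ = κ·ℓ = 0.6046 × 2.2638 = 1.36869 rad
ρ = (1 − cos θ)/κ = (1 − 0.20073)/0.6046 = 1.32198
z = sin θ / κ = 0.97965/0.6046 = 1.62032
x = ρ cos φ = 1.32198 × cos(190.26°) = -1.30084
y = ρ sin φ = 1.32198 × sin(190.26°) = -0.23547

-1.301 -0.235 1.620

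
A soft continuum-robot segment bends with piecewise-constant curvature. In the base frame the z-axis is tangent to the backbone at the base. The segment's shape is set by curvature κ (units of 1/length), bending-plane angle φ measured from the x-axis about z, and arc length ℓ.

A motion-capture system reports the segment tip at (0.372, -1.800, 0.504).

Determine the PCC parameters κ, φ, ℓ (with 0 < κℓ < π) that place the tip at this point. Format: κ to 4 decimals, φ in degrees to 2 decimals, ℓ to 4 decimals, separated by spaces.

1.0120 281.68 2.5754

ρ = √(x²+y²) = √(0.372² + -1.800²) = 1.83804
φ = atan2(y, x) mod 360° = atan2(-1.800, 0.372) = 281.6767°
|p|² = ρ² + z² = 1.83804² + 0.504² = 3.63240
κ = 2ρ / |p|² = 2×1.83804 / 3.63240 = 1.01202
θ = 2·atan2(ρ, z) = 2·atan2(1.83804, 0.504) = 2.60634 rad
ℓ = θ/κ = 2.60634/1.01202 = 2.57537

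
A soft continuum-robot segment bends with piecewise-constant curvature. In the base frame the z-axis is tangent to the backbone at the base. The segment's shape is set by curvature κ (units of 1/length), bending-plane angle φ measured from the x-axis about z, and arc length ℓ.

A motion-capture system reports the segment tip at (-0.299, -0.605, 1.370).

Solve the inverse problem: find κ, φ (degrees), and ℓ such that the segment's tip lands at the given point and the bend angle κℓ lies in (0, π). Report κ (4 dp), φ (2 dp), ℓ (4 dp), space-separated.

ρ = √(x²+y²) = √(-0.299² + -0.605²) = 0.67485
φ = atan2(y, x) mod 360° = atan2(-0.605, -0.299) = 243.7007°
|p|² = ρ² + z² = 0.67485² + 1.370² = 2.33233
κ = 2ρ / |p|² = 2×0.67485 / 2.33233 = 0.57869
θ = 2·atan2(ρ, z) = 2·atan2(0.67485, 1.370) = 0.91541 rad
ℓ = θ/κ = 0.91541/0.57869 = 1.58185

0.5787 243.70 1.5819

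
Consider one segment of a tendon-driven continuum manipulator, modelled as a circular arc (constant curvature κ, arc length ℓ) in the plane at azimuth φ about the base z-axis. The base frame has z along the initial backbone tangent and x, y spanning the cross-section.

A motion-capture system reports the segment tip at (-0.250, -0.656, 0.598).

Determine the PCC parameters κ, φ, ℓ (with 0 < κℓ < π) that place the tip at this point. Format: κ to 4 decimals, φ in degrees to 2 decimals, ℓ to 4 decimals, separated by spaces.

1.6510 249.14 1.0482

ρ = √(x²+y²) = √(-0.250² + -0.656²) = 0.70202
φ = atan2(y, x) mod 360° = atan2(-0.656, -0.250) = 249.1383°
|p|² = ρ² + z² = 0.70202² + 0.598² = 0.85044
κ = 2ρ / |p|² = 2×0.70202 / 0.85044 = 1.65096
θ = 2·atan2(ρ, z) = 2·atan2(0.70202, 0.598) = 1.73049 rad
ℓ = θ/κ = 1.73049/1.65096 = 1.04817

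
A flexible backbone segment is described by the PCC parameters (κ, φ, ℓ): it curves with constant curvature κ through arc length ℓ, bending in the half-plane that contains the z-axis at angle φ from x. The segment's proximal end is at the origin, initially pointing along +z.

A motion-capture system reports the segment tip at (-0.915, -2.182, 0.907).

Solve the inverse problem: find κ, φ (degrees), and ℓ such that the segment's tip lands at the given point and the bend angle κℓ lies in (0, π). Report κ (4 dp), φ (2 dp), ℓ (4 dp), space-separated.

0.7370 247.25 3.2694

ρ = √(x²+y²) = √(-0.915² + -2.182²) = 2.36608
φ = atan2(y, x) mod 360° = atan2(-2.182, -0.915) = 247.2497°
|p|² = ρ² + z² = 2.36608² + 0.907² = 6.42100
κ = 2ρ / |p|² = 2×2.36608 / 6.42100 = 0.73698
θ = 2·atan2(ρ, z) = 2·atan2(2.36608, 0.907) = 2.40948 rad
ℓ = θ/κ = 2.40948/0.73698 = 3.26938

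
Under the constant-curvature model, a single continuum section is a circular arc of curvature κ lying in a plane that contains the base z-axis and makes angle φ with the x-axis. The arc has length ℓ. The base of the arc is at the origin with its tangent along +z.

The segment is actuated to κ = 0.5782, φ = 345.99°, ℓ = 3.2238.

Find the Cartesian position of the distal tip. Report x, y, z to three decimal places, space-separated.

θ = κ·ℓ = 0.5782 × 3.2238 = 1.86400 rad
ρ = (1 − cos θ)/κ = (1 − -0.28902)/0.5782 = 2.22937
z = sin θ / κ = 0.95732/0.5782 = 1.65569
x = ρ cos φ = 2.22937 × cos(345.99°) = 2.16305
y = ρ sin φ = 2.22937 × sin(345.99°) = -0.53971

2.163 -0.540 1.656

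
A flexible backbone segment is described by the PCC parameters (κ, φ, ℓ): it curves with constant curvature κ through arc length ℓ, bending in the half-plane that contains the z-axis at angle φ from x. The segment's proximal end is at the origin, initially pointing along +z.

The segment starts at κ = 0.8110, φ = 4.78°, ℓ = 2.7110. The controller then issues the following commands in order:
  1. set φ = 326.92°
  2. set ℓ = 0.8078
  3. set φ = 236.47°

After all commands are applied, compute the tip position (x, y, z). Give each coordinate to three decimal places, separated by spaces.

initial: κ=0.8110, φ=4.78°, ℓ=2.7110
cmd 1: set φ=326.92° → (κ,φ,ℓ)=(0.8110,326.92°,2.7110) → tip=(1.6401,-1.0683,0.9979)
cmd 2: set ℓ=0.8078 → (κ,φ,ℓ)=(0.8110,326.92°,0.8078) → tip=(0.2139,-0.1393,0.7512)
cmd 3: set φ=236.47° → (κ,φ,ℓ)=(0.8110,236.47°,0.8078) → tip=(-0.1410,-0.2128,0.7512)

-0.141 -0.213 0.751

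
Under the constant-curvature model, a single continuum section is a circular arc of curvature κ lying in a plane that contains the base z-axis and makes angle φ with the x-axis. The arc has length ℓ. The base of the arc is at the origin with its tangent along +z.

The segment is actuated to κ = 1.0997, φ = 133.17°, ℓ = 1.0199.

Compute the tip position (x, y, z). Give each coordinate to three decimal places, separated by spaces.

-0.352 0.375 0.819

θ = κ·ℓ = 1.0997 × 1.0199 = 1.12158 rad
ρ = (1 − cos θ)/κ = (1 − 0.43426)/1.0997 = 0.51445
z = sin θ / κ = 0.90079/1.0997 = 0.81912
x = ρ cos φ = 0.51445 × cos(133.17°) = -0.35197
y = ρ sin φ = 0.51445 × sin(133.17°) = 0.37520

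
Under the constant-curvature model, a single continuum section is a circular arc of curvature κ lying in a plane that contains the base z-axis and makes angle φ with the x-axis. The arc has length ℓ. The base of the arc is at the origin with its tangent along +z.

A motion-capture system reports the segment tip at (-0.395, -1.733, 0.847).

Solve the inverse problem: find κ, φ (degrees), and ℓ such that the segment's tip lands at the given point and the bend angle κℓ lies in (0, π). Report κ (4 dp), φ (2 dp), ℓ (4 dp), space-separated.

0.9170 257.16 2.4561

ρ = √(x²+y²) = √(-0.395² + -1.733²) = 1.77745
φ = atan2(y, x) mod 360° = atan2(-1.733, -0.395) = 257.1600°
|p|² = ρ² + z² = 1.77745² + 0.847² = 3.87672
κ = 2ρ / |p|² = 2×1.77745 / 3.87672 = 0.91698
θ = 2·atan2(ρ, z) = 2·atan2(1.77745, 0.847) = 2.25221 rad
ℓ = θ/κ = 2.25221/0.91698 = 2.45610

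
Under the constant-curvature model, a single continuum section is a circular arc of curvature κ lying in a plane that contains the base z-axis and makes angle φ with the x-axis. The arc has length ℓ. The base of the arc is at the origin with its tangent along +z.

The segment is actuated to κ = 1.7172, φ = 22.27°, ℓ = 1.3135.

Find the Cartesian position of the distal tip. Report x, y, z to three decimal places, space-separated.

0.880 0.360 0.451

θ = κ·ℓ = 1.7172 × 1.3135 = 2.25554 rad
ρ = (1 − cos θ)/κ = (1 − -0.63248)/1.7172 = 0.95066
z = sin θ / κ = 0.77458/1.7172 = 0.45107
x = ρ cos φ = 0.95066 × cos(22.27°) = 0.87975
y = ρ sin φ = 0.95066 × sin(22.27°) = 0.36027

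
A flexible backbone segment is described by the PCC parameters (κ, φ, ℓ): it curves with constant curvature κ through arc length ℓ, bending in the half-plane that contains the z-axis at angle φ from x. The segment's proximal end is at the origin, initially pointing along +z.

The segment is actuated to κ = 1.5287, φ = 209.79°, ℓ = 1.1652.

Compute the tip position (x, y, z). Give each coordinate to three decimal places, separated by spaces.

-0.686 -0.393 0.640

θ = κ·ℓ = 1.5287 × 1.1652 = 1.78124 rad
ρ = (1 − cos θ)/κ = (1 − -0.20890)/1.5287 = 0.79080
z = sin θ / κ = 0.97794/1.5287 = 0.63972
x = ρ cos φ = 0.79080 × cos(209.79°) = -0.68630
y = ρ sin φ = 0.79080 × sin(209.79°) = -0.39289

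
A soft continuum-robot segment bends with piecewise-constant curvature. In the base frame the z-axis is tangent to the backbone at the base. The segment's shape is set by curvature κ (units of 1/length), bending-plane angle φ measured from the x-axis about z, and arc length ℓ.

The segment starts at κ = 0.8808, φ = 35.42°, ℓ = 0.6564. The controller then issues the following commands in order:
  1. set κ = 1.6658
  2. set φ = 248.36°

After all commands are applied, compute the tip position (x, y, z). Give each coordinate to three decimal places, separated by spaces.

-0.120 -0.302 0.533

initial: κ=0.8808, φ=35.42°, ℓ=0.6564
cmd 1: set κ=1.6658 → (κ,φ,ℓ)=(1.6658,35.42°,0.6564) → tip=(0.2644,0.1881,0.5332)
cmd 2: set φ=248.36° → (κ,φ,ℓ)=(1.6658,248.36°,0.6564) → tip=(-0.1197,-0.3016,0.5332)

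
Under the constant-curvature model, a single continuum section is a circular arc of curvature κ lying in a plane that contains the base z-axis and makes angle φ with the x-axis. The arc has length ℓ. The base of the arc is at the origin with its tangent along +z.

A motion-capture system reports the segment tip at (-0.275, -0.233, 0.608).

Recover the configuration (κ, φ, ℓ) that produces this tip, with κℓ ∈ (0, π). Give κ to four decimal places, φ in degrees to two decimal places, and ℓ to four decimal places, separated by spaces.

ρ = √(x²+y²) = √(-0.275² + -0.233²) = 0.36044
φ = atan2(y, x) mod 360° = atan2(-0.233, -0.275) = 220.2737°
|p|² = ρ² + z² = 0.36044² + 0.608² = 0.49958
κ = 2ρ / |p|² = 2×0.36044 / 0.49958 = 1.44296
θ = 2·atan2(ρ, z) = 2·atan2(0.36044, 0.608) = 1.07025 rad
ℓ = θ/κ = 1.07025/1.44296 = 0.74170

1.4430 220.27 0.7417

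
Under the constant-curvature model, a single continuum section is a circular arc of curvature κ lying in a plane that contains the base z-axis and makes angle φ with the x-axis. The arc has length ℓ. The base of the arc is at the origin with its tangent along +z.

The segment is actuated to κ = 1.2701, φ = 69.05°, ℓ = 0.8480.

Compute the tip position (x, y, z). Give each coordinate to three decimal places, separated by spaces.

θ = κ·ℓ = 1.2701 × 0.8480 = 1.07704 rad
ρ = (1 − cos θ)/κ = (1 − 0.47393)/1.2701 = 0.41419
z = sin θ / κ = 0.88056/1.2701 = 0.69330
x = ρ cos φ = 0.41419 × cos(69.05°) = 0.14810
y = ρ sin φ = 0.41419 × sin(69.05°) = 0.38681

0.148 0.387 0.693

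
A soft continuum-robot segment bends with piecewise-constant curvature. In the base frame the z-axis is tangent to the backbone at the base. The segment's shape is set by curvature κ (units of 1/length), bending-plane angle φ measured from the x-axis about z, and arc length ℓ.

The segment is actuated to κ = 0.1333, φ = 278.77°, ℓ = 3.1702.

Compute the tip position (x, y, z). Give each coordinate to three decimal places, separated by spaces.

0.101 -0.652 3.077

θ = κ·ℓ = 0.1333 × 3.1702 = 0.42259 rad
ρ = (1 − cos θ)/κ = (1 − 0.91203)/0.1333 = 0.65993
z = sin θ / κ = 0.41012/0.1333 = 3.07668
x = ρ cos φ = 0.65993 × cos(278.77°) = 0.10062
y = ρ sin φ = 0.65993 × sin(278.77°) = -0.65222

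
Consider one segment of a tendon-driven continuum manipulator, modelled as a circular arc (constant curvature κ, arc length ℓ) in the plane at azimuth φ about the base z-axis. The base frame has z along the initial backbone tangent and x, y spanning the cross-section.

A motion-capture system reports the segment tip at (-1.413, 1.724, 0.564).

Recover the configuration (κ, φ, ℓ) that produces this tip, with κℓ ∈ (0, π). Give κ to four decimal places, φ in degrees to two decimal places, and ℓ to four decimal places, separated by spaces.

ρ = √(x²+y²) = √(-1.413² + 1.724²) = 2.22907
φ = atan2(y, x) mod 360° = atan2(1.724, -1.413) = 129.3382°
|p|² = ρ² + z² = 2.22907² + 0.564² = 5.28684
κ = 2ρ / |p|² = 2×2.22907 / 5.28684 = 0.84325
θ = 2·atan2(ρ, z) = 2·atan2(2.22907, 0.564) = 2.64595 rad
ℓ = θ/κ = 2.64595/0.84325 = 3.13780

0.8433 129.34 3.1378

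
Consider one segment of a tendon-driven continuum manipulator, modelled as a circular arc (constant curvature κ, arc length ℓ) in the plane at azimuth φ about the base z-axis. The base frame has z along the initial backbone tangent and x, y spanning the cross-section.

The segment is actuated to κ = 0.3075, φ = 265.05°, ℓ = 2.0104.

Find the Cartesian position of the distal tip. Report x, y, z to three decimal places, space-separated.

-0.052 -0.600 1.885

θ = κ·ℓ = 0.3075 × 2.0104 = 0.61820 rad
ρ = (1 − cos θ)/κ = (1 − 0.81492)/0.3075 = 0.60187
z = sin θ / κ = 0.57957/0.3075 = 1.88477
x = ρ cos φ = 0.60187 × cos(265.05°) = -0.05193
y = ρ sin φ = 0.60187 × sin(265.05°) = -0.59963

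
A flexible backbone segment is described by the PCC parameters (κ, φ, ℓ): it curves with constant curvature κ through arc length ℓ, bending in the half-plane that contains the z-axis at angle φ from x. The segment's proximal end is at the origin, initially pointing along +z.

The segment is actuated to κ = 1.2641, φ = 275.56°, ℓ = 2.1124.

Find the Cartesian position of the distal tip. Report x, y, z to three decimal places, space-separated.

θ = κ·ℓ = 1.2641 × 2.1124 = 2.67028 rad
ρ = (1 − cos θ)/κ = (1 − -0.89098)/1.2641 = 1.49591
z = sin θ / κ = 0.45405/1.2641 = 0.35919
x = ρ cos φ = 1.49591 × cos(275.56°) = 0.14494
y = ρ sin φ = 1.49591 × sin(275.56°) = -1.48887

0.145 -1.489 0.359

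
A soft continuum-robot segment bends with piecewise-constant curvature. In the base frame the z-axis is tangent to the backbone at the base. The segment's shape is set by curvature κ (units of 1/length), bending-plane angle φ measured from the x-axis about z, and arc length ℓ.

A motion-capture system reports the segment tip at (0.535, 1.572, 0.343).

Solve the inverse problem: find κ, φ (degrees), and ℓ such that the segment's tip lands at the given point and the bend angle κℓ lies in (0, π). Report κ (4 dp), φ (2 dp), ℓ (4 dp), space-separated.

1.1551 71.20 2.3670

ρ = √(x²+y²) = √(0.535² + 1.572²) = 1.66054
φ = atan2(y, x) mod 360° = atan2(1.572, 0.535) = 71.2050°
|p|² = ρ² + z² = 1.66054² + 0.343² = 2.87506
κ = 2ρ / |p|² = 2×1.66054 / 2.87506 = 1.15514
θ = 2·atan2(ρ, z) = 2·atan2(1.66054, 0.343) = 2.73420 rad
ℓ = θ/κ = 2.73420/1.15514 = 2.36699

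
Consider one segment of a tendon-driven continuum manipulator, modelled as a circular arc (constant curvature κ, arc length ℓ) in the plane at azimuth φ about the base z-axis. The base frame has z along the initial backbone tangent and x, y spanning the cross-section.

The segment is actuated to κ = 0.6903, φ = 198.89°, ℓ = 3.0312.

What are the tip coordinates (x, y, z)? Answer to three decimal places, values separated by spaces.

θ = κ·ℓ = 0.6903 × 3.0312 = 2.09244 rad
ρ = (1 − cos θ)/κ = (1 − -0.49830)/0.6903 = 2.17051
z = sin θ / κ = 0.86700/0.6903 = 1.25598
x = ρ cos φ = 2.17051 × cos(198.89°) = -2.05361
y = ρ sin φ = 2.17051 × sin(198.89°) = -0.70271

-2.054 -0.703 1.256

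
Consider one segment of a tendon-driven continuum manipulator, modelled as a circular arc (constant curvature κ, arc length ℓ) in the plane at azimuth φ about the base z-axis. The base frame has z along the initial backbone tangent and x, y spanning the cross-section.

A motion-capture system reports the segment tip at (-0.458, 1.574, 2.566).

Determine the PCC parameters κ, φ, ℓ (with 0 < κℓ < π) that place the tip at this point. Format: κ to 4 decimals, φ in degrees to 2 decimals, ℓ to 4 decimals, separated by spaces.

0.3536 106.22 3.2153

ρ = √(x²+y²) = √(-0.458² + 1.574²) = 1.63928
φ = atan2(y, x) mod 360° = atan2(1.574, -0.458) = 106.2239°
|p|² = ρ² + z² = 1.63928² + 2.566² = 9.27160
κ = 2ρ / |p|² = 2×1.63928 / 9.27160 = 0.35361
θ = 2·atan2(ρ, z) = 2·atan2(1.63928, 2.566) = 1.13699 rad
ℓ = θ/κ = 1.13699/0.35361 = 3.21534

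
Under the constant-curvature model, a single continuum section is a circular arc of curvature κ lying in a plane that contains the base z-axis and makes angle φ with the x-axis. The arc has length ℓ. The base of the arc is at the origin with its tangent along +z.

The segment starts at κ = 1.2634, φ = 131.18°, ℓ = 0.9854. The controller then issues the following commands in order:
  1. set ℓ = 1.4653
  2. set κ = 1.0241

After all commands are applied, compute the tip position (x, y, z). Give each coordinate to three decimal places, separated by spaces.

initial: κ=1.2634, φ=131.18°, ℓ=0.9854
cmd 1: set ℓ=1.4653 → (κ,φ,ℓ)=(1.2634,131.18°,1.4653) → tip=(-0.6654,0.7606,0.7606)
cmd 2: set κ=1.0241 → (κ,φ,ℓ)=(1.0241,131.18°,1.4653) → tip=(-0.5978,0.6834,0.9741)

-0.598 0.683 0.974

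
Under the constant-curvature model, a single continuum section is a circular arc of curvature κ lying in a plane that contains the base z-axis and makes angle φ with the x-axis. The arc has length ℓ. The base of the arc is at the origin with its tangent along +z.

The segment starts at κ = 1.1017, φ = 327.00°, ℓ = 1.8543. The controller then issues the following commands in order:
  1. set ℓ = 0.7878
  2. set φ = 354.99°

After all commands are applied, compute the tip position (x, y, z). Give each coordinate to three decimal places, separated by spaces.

initial: κ=1.1017, φ=327.00°, ℓ=1.8543
cmd 1: set ℓ=0.7878 → (κ,φ,ℓ)=(1.1017,327.00°,0.7878) → tip=(0.2692,-0.1748,0.6926)
cmd 2: set φ=354.99° → (κ,φ,ℓ)=(1.1017,354.99°,0.7878) → tip=(0.3197,-0.0280,0.6926)

0.320 -0.028 0.693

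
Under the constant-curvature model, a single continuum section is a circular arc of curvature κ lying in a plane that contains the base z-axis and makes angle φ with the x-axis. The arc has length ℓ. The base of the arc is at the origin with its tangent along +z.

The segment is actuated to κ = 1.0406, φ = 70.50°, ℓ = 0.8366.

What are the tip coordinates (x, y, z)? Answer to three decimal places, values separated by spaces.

θ = κ·ℓ = 1.0406 × 0.8366 = 0.87057 rad
ρ = (1 − cos θ)/κ = (1 − 0.64439)/1.0406 = 0.34173
z = sin θ / κ = 0.76469/1.0406 = 0.73486
x = ρ cos φ = 0.34173 × cos(70.50°) = 0.11407
y = ρ sin φ = 0.34173 × sin(70.50°) = 0.32213

0.114 0.322 0.735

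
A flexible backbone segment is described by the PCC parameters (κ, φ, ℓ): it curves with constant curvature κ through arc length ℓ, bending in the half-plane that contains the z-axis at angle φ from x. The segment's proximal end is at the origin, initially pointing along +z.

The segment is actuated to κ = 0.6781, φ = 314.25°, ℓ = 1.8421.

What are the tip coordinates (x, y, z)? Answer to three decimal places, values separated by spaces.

0.704 -0.722 1.399

θ = κ·ℓ = 0.6781 × 1.8421 = 1.24913 rad
ρ = (1 − cos θ)/κ = (1 − 0.31615)/0.6781 = 1.00848
z = sin θ / κ = 0.94871/0.6781 = 1.39907
x = ρ cos φ = 1.00848 × cos(314.25°) = 0.70371
y = ρ sin φ = 1.00848 × sin(314.25°) = -0.72238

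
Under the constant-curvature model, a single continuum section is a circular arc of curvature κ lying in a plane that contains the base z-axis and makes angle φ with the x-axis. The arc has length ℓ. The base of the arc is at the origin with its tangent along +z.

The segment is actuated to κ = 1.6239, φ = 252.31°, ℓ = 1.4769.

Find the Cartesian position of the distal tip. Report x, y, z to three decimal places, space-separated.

-0.325 -1.019 0.417

θ = κ·ℓ = 1.6239 × 1.4769 = 2.39834 rad
ρ = (1 − cos θ)/κ = (1 − -0.73627)/1.6239 = 1.06920
z = sin θ / κ = 0.67669/1.6239 = 0.41671
x = ρ cos φ = 1.06920 × cos(252.31°) = -0.32489
y = ρ sin φ = 1.06920 × sin(252.31°) = -1.01864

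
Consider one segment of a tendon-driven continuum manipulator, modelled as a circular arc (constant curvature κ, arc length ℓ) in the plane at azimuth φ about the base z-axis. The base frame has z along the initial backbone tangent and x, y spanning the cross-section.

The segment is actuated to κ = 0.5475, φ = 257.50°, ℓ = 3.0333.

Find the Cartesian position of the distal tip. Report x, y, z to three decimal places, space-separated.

-0.431 -1.943 1.819

θ = κ·ℓ = 0.5475 × 3.0333 = 1.66073 rad
ρ = (1 − cos θ)/κ = (1 − -0.08981)/0.5475 = 1.99053
z = sin θ / κ = 0.99596/0.5475 = 1.81910
x = ρ cos φ = 1.99053 × cos(257.50°) = -0.43083
y = ρ sin φ = 1.99053 × sin(257.50°) = -1.94334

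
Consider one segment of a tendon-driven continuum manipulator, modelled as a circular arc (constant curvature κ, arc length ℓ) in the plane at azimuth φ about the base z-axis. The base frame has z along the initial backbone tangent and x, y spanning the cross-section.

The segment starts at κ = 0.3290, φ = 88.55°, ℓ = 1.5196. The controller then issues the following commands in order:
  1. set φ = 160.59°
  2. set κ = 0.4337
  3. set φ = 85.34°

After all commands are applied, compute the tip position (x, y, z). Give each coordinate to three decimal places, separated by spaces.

initial: κ=0.3290, φ=88.55°, ℓ=1.5196
cmd 1: set φ=160.59° → (κ,φ,ℓ)=(0.3290,160.59°,1.5196) → tip=(-0.3509,0.1236,1.4571)
cmd 2: set κ=0.4337 → (κ,φ,ℓ)=(0.4337,160.59°,1.5196) → tip=(-0.4554,0.1605,1.4120)
cmd 3: set φ=85.34° → (κ,φ,ℓ)=(0.4337,85.34°,1.5196) → tip=(0.0392,0.4813,1.4120)

0.039 0.481 1.412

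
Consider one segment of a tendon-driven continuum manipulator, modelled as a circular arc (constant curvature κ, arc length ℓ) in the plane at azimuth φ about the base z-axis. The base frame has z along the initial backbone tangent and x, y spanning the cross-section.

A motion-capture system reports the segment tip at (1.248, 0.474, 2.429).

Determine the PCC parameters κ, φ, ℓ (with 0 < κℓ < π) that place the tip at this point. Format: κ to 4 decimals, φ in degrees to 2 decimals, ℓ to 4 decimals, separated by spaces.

ρ = √(x²+y²) = √(1.248² + 0.474²) = 1.33498
φ = atan2(y, x) mod 360° = atan2(0.474, 1.248) = 20.7972°
|p|² = ρ² + z² = 1.33498² + 2.429² = 7.68222
κ = 2ρ / |p|² = 2×1.33498 / 7.68222 = 0.34755
θ = 2·atan2(ρ, z) = 2·atan2(1.33498, 2.429) = 1.00508 rad
ℓ = θ/κ = 1.00508/0.34755 = 2.89188

0.3476 20.80 2.8919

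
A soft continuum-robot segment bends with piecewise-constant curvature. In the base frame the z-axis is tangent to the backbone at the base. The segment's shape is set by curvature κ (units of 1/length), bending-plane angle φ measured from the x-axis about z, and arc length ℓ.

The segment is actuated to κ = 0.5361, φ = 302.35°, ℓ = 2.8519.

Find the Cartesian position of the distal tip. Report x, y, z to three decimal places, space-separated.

0.956 -1.510 1.864

θ = κ·ℓ = 0.5361 × 2.8519 = 1.52890 rad
ρ = (1 − cos θ)/κ = (1 − 0.04188)/0.5361 = 1.78720
z = sin θ / κ = 0.99912/0.5361 = 1.86369
x = ρ cos φ = 1.78720 × cos(302.35°) = 0.95631
y = ρ sin φ = 1.78720 × sin(302.35°) = -1.50982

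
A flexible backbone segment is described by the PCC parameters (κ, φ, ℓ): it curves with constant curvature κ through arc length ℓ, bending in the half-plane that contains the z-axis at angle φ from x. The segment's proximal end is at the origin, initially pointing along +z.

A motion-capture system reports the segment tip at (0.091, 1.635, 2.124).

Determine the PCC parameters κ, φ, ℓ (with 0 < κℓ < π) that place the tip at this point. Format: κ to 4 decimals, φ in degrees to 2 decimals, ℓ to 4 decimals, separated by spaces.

0.4553 86.81 2.8849

ρ = √(x²+y²) = √(0.091² + 1.635²) = 1.63753
φ = atan2(y, x) mod 360° = atan2(1.635, 0.091) = 86.8143°
|p|² = ρ² + z² = 1.63753² + 2.124² = 7.19288
κ = 2ρ / |p|² = 2×1.63753 / 7.19288 = 0.45532
θ = 2·atan2(ρ, z) = 2·atan2(1.63753, 2.124) = 1.31357 rad
ℓ = θ/κ = 1.31357/0.45532 = 2.88494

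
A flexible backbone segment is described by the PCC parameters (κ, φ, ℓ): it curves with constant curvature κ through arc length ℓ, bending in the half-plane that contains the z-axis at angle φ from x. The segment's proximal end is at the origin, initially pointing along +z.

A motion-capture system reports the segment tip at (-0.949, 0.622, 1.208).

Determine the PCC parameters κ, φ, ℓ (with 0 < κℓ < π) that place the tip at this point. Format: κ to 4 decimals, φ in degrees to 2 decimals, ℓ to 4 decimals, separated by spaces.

ρ = √(x²+y²) = √(-0.949² + 0.622²) = 1.13467
φ = atan2(y, x) mod 360° = atan2(0.622, -0.949) = 146.7581°
|p|² = ρ² + z² = 1.13467² + 1.208² = 2.74675
κ = 2ρ / |p|² = 2×1.13467 / 2.74675 = 0.82619
θ = 2·atan2(ρ, z) = 2·atan2(1.13467, 1.208) = 1.50822 rad
ℓ = θ/κ = 1.50822/0.82619 = 1.82550

0.8262 146.76 1.8255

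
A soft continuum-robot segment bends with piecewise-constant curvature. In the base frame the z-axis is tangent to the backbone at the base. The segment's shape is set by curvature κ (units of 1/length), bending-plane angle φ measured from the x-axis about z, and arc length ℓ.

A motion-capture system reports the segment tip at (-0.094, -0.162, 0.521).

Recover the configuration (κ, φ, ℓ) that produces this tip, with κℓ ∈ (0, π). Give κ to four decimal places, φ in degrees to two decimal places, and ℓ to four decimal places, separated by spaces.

ρ = √(x²+y²) = √(-0.094² + -0.162²) = 0.18730
φ = atan2(y, x) mod 360° = atan2(-0.162, -0.094) = 239.8757°
|p|² = ρ² + z² = 0.18730² + 0.521² = 0.30652
κ = 2ρ / |p|² = 2×0.18730 / 0.30652 = 1.22208
θ = 2·atan2(ρ, z) = 2·atan2(0.18730, 0.521) = 0.69022 rad
ℓ = θ/κ = 0.69022/1.22208 = 0.56479

1.2221 239.88 0.5648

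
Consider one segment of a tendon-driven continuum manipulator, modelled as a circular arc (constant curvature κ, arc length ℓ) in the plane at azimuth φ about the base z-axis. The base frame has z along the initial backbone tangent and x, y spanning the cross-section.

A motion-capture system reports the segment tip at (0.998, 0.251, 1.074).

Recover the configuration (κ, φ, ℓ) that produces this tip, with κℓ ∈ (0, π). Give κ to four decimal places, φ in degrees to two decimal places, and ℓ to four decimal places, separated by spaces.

0.9302 14.12 1.6427

ρ = √(x²+y²) = √(0.998² + 0.251²) = 1.02908
φ = atan2(y, x) mod 360° = atan2(0.251, 0.998) = 14.1173°
|p|² = ρ² + z² = 1.02908² + 1.074² = 2.21248
κ = 2ρ / |p|² = 2×1.02908 / 2.21248 = 0.93025
θ = 2·atan2(ρ, z) = 2·atan2(1.02908, 1.074) = 1.52808 rad
ℓ = θ/κ = 1.52808/0.93025 = 1.64266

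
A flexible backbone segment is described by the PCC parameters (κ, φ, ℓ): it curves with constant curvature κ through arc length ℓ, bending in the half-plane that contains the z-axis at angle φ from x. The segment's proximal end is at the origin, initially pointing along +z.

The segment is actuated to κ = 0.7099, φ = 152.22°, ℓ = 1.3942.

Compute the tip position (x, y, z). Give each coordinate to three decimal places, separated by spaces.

θ = κ·ℓ = 0.7099 × 1.3942 = 0.98974 rad
ρ = (1 − cos θ)/κ = (1 − 0.54891)/0.7099 = 0.63543
z = sin θ / κ = 0.83588/0.7099 = 1.17747
x = ρ cos φ = 0.63543 × cos(152.22°) = -0.56220
y = ρ sin φ = 0.63543 × sin(152.22°) = 0.29616

-0.562 0.296 1.177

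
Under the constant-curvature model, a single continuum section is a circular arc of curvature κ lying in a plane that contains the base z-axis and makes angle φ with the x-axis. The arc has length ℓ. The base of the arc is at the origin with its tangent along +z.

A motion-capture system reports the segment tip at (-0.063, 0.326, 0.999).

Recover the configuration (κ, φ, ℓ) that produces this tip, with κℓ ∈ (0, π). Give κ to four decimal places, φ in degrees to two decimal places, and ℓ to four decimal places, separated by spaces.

0.5992 100.94 1.0710

ρ = √(x²+y²) = √(-0.063² + 0.326²) = 0.33203
φ = atan2(y, x) mod 360° = atan2(0.326, -0.063) = 100.9377°
|p|² = ρ² + z² = 0.33203² + 0.999² = 1.10825
κ = 2ρ / |p|² = 2×0.33203 / 1.10825 = 0.59920
θ = 2·atan2(ρ, z) = 2·atan2(0.33203, 0.999) = 0.64176 rad
ℓ = θ/κ = 0.64176/0.59920 = 1.07102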